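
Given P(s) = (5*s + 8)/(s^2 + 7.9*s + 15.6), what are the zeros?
Set numerator = 0: 5*s + 8 = 0 → Zeros: -1.6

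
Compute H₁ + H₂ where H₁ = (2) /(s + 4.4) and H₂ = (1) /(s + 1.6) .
Parallel: H = H₁ + H₂ = (n₁·d₂ + n₂·d₁)/(d₁·d₂).
n₁·d₂ = 2*s + 3.2. n₂·d₁ = s + 4.4. Sum = 3*s + 7.6. d₁·d₂ = s^2 + 6*s + 7.04.
H(s) = (3*s + 7.6)/(s^2 + 6*s + 7.04)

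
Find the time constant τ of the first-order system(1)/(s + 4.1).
First-order system: τ = -1/pole. Pole = -4.1. τ = -1/(-4.1) = 0.2439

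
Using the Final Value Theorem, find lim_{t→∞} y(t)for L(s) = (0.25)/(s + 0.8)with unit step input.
FVT: lim_{t→∞} y(t) = lim_{s→0} s*Y(s) where Y(s) = L(s)/s.
= lim_{s→0} L(s) = L(0) = num(0)/den(0) = 0.25/0.8 = 0.3125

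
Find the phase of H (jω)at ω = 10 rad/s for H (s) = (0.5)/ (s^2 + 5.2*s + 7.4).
Substitute s = j*10: H(j10) = -0.00410506 - 0.00230522j.
∠H(j10) = atan2(Im, Re) = atan2(-0.00230522, -0.00410506) = -150.68°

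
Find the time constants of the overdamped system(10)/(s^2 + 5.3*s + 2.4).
Overdamped: real poles at -4.8, -0.5. τ = -1/pole → τ₁ = 0.2083, τ₂ = 2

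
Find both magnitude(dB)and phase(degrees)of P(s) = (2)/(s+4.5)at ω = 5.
Substitute s = j*5: P(j5) = 0.198895 - 0.220994j.
|P| = 20*log₁₀(sqrt(Re²+Im²)) = -10.54 dB.
∠P = atan2(Im, Re) = -48.01°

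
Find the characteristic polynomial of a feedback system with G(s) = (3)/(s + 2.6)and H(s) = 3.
Characteristic poly = G_den * H_den + G_num * H_num = (s + 2.6) + (9) = s + 11.6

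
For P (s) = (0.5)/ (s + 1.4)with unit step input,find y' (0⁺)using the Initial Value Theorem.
IVT: y'(0⁺) = lim_{s→∞} s²·Y(s) = lim_{s→∞} s·P(s).
deg(num) = 0, deg(den) = 1, relative degree = 1, so s·P(s) → (leading num)/(leading den) = 0.5/1 = 0.5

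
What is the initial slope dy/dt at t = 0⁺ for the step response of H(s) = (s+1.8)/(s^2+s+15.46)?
IVT: y'(0⁺) = lim_{s→∞} s²·Y(s) = lim_{s→∞} s·H(s).
deg(num) = 1, deg(den) = 2, relative degree = 1, so s·H(s) → (leading num)/(leading den) = 1/1 = 1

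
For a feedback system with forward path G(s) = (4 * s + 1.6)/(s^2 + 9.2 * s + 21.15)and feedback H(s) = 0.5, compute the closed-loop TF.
Closed-loop T = G/(1+GH).
Numerator: G_num * H_den = 4*s + 1.6.
Denominator: G_den * H_den + G_num * H_num = (s^2 + 9.2*s + 21.15) + (2*s + 0.8) = s^2 + 11.2*s + 21.95.
T(s) = (4*s + 1.6)/(s^2 + 11.2*s + 21.95)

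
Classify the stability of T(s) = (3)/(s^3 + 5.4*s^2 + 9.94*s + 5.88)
Denominator: s^3 + 5.4*s^2 + 9.94*s + 5.88 = (s + 1.2)(s^2 + 4.2*s + 4.9). Poles: -1.2, -2.1 + 0.7j, -2.1 - 0.7j. Stable (all poles in LHP)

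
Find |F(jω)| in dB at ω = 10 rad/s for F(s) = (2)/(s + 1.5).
Substitute s = j*10: F(j10) = 0.0293399 - 0.195599j.
|F(j10)| = sqrt(Re² + Im²) = 0.1978.
20*log₁₀(0.1978) = -14.08 dB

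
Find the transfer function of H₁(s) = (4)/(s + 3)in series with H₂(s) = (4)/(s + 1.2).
Series: H = H₁ · H₂ = (n₁·n₂)/(d₁·d₂).
Num: n₁·n₂ = 16. Den: d₁·d₂ = s^2 + 4.2*s + 3.6.
H(s) = (16)/(s^2 + 4.2*s + 3.6)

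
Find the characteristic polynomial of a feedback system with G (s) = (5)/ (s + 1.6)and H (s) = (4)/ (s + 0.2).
Characteristic poly = G_den * H_den + G_num * H_num = (s^2 + 1.8*s + 0.32) + (20) = s^2 + 1.8*s + 20.32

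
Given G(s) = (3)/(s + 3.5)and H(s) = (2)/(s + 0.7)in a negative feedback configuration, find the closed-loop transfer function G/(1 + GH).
Closed-loop T = G/(1+GH).
Numerator: G_num * H_den = 3*s + 2.1.
Denominator: G_den * H_den + G_num * H_num = (s^2 + 4.2*s + 2.45) + (6) = s^2 + 4.2*s + 8.45.
T(s) = (3*s + 2.1)/(s^2 + 4.2*s + 8.45)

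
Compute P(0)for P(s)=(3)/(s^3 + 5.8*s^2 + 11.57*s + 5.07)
DC gain = P(0) = num(0)/den(0) = 3/5.07 = 0.5917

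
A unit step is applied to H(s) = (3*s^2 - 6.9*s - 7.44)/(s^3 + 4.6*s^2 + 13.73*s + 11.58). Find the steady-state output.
FVT: lim_{t→∞} y(t) = lim_{s→0} s*Y(s) where Y(s) = H(s)/s.
= lim_{s→0} H(s) = H(0) = num(0)/den(0) = -7.44/11.58 = -0.6425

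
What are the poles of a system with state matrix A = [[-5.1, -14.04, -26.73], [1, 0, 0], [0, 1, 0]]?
Eigenvalues solve det(λI - A) = 0.
Characteristic polynomial: λ^3 + 5.1*λ^2 + 14.04*λ + 26.73 = 0.
Factor: (λ + 3.3)(λ^2 + 1.8*λ + 8.1) = 0.
Roots: -0.9 + 2.7j, -0.9 - 2.7j, -3.3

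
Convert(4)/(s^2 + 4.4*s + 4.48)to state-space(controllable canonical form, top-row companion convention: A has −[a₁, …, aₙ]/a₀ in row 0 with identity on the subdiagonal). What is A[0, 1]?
Reachable canonical form for den = s^2 + 4.4*s + 4.48: top row of A = -[a₁,a₂,...,aₙ]/a₀, ones on the subdiagonal, zeros elsewhere.
A = [[-4.4, -4.48], [1, 0]].
A[0,1] = -4.48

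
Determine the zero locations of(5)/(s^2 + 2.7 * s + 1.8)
Numerator is a nonzero constant (5) → Zeros: none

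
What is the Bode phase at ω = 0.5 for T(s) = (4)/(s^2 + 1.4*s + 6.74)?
Substitute s = j*0.5: T(j0.5) = 0.609245 - 0.0657121j.
∠T(j0.5) = atan2(Im, Re) = atan2(-0.0657121, 0.609245) = -6.16°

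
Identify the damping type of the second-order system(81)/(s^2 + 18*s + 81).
Standard form: ωn²/(s²+2ζωn·s+ωn²) gives ωn=9, ζ=1.
Critically damped (ζ = 1)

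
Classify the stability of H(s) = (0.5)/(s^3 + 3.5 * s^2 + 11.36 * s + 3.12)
Denominator: s^3 + 3.5*s^2 + 11.36*s + 3.12 = (s + 0.3)(s^2 + 3.2*s + 10.4). Poles: -0.3, -1.6 + 2.8j, -1.6 - 2.8j. Stable (all poles in LHP)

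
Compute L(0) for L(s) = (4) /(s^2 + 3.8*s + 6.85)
DC gain = L(0) = num(0)/den(0) = 4/6.85 = 0.5839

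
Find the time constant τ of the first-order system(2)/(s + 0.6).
First-order system: τ = -1/pole. Pole = -0.6. τ = -1/(-0.6) = 1.667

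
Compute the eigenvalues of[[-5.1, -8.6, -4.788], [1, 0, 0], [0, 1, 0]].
Eigenvalues solve det(λI - A) = 0.
Characteristic polynomial: λ^3 + 5.1*λ^2 + 8.6*λ + 4.788 = 0.
Factor: (λ + 1.8)(λ + 1.9)(λ + 1.4) = 0.
Roots: -1.4, -1.8, -1.9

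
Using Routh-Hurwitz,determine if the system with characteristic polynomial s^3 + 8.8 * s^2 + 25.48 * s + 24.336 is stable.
Routh array:
s^3: [1, 25.48]; s^2: [8.8, 24.336]; s^1: [22.7145]; s^0: [24.336]
First column: [1, 8.8, 22.7145, 24.336]. Sign changes = 0.
Yes, stable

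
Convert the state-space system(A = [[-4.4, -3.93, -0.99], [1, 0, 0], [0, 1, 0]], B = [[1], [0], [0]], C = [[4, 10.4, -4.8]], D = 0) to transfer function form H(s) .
H(s) = C(sI - A)⁻¹B + D.
Characteristic polynomial det(sI - A) = s^3 + 4.4*s^2 + 3.93*s + 0.99.
Numerator from C·adj(sI-A)·B + D·det(sI-A) = 4*s^2 + 10.4*s - 4.8.
H(s) = (4*s^2 + 10.4*s - 4.8)/(s^3 + 4.4*s^2 + 3.93*s + 0.99)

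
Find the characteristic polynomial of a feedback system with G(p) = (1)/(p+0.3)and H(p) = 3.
Characteristic poly = G_den * H_den + G_num * H_num = (p + 0.3) + (3) = p + 3.3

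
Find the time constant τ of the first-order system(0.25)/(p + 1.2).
First-order system: τ = -1/pole. Pole = -1.2. τ = -1/(-1.2) = 0.8333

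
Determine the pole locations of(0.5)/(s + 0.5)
Set denominator = 0: s + 0.5 = 0 → Poles: -0.5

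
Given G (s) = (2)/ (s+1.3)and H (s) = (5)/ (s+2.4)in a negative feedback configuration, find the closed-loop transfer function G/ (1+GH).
Closed-loop T = G/(1+GH).
Numerator: G_num * H_den = 2*s + 4.8.
Denominator: G_den * H_den + G_num * H_num = (s^2 + 3.7*s + 3.12) + (10) = s^2 + 3.7*s + 13.12.
T(s) = (2*s + 4.8)/(s^2 + 3.7*s + 13.12)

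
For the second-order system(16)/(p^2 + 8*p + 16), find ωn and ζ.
Standard form: ωn²/(p²+2ζωn·p+ωn²).
const=16=ωn² → ωn=4, p coeff=8=2ζωn → ζ=1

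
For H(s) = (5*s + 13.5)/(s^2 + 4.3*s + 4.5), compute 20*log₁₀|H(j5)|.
Substitute s = j*5: H(j5) = 0.295467 - 0.909632j.
|H(j5)| = sqrt(Re² + Im²) = 0.9564.
20*log₁₀(0.9564) = -0.39 dB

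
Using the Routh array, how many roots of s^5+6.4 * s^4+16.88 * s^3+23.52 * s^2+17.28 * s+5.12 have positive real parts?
Routh array:
s^5: [1, 16.88, 17.28]; s^4: [6.4, 23.52, 5.12]; s^3: [13.205, 16.48]; s^2: [15.5327, 5.12]; s^1: [12.1273]; s^0: [5.12]
First column: [1, 6.4, 13.205, 15.5327, 12.1273, 5.12]. Sign changes = RHP roots = 0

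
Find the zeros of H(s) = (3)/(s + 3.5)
Numerator is a nonzero constant (3) → Zeros: none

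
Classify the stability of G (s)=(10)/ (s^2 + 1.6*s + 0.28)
Denominator: s^2 + 1.6*s + 0.28 = (s + 0.2)(s + 1.4). Poles: -0.2, -1.4. Stable (all poles in LHP)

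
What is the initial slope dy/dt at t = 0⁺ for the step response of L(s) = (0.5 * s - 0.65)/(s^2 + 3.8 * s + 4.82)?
IVT: y'(0⁺) = lim_{s→∞} s²·Y(s) = lim_{s→∞} s·L(s).
deg(num) = 1, deg(den) = 2, relative degree = 1, so s·L(s) → (leading num)/(leading den) = 0.5/1 = 0.5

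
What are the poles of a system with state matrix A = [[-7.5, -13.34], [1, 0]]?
Eigenvalues solve det(λI - A) = 0.
Characteristic polynomial: λ^2 + 7.5*λ + 13.34 = 0.
Factor: (λ + 4.6)(λ + 2.9) = 0.
Roots: -2.9, -4.6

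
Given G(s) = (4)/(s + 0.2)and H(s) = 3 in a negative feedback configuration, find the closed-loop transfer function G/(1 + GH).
Closed-loop T = G/(1+GH).
Numerator: G_num * H_den = 4.
Denominator: G_den * H_den + G_num * H_num = (s + 0.2) + (12) = s + 12.2.
T(s) = (4)/(s + 12.2)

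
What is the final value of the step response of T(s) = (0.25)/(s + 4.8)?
FVT: lim_{t→∞} y(t) = lim_{s→0} s*Y(s) where Y(s) = T(s)/s.
= lim_{s→0} T(s) = T(0) = num(0)/den(0) = 0.25/4.8 = 0.05208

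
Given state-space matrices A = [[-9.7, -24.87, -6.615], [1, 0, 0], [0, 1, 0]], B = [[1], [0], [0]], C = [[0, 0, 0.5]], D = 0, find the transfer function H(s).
H(s) = C(sI - A)⁻¹B + D.
Characteristic polynomial det(sI - A) = s^3 + 9.7*s^2 + 24.87*s + 6.615.
Numerator from C·adj(sI-A)·B + D·det(sI-A) = 0.5.
H(s) = (0.5)/(s^3 + 9.7*s^2 + 24.87*s + 6.615)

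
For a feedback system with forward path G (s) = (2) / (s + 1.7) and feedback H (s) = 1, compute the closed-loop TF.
Closed-loop T = G/(1+GH).
Numerator: G_num * H_den = 2.
Denominator: G_den * H_den + G_num * H_num = (s + 1.7) + (2) = s + 3.7.
T(s) = (2)/(s + 3.7)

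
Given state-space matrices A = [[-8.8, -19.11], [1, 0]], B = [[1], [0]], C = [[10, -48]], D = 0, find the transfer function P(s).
P(s) = C(sI - A)⁻¹B + D.
Characteristic polynomial det(sI - A) = s^2 + 8.8*s + 19.11.
Numerator from C·adj(sI-A)·B + D·det(sI-A) = 10*s - 48.
P(s) = (10*s - 48)/(s^2 + 8.8*s + 19.11)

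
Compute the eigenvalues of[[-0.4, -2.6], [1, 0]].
Eigenvalues solve det(λI - A) = 0.
Characteristic polynomial: λ^2 + 0.4*λ + 2.6 = 0.
Roots: -0.2 + 1.6j, -0.2 - 1.6j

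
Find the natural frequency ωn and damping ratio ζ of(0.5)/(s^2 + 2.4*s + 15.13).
Underdamped: complex pole -1.2 + 3.7j. ωn = |pole| = 3.89, ζ = -Re(pole)/ωn = 0.3085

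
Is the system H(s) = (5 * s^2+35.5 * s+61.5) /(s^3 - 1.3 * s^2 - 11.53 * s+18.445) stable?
Denominator: s^3 - 1.3*s^2 - 11.53*s + 18.445 = (s - 1.7)(s + 3.5)(s - 3.1). Poles: -3.5, 1.7, 3.1. All Re(p)<0: No (unstable)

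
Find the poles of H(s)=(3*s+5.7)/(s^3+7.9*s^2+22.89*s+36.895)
Set denominator = 0: s^3 + 7.9*s^2 + 22.89*s + 36.895 = (s + 4.7)(s^2 + 3.2*s + 7.85) = 0 → Poles: -1.6 + 2.3j, -1.6 - 2.3j, -4.7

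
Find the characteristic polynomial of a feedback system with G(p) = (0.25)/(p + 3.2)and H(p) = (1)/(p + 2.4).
Characteristic poly = G_den * H_den + G_num * H_num = (p^2 + 5.6*p + 7.68) + (0.25) = p^2 + 5.6*p + 7.93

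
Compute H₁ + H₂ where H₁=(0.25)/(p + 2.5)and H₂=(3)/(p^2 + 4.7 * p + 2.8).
Parallel: H = H₁ + H₂ = (n₁·d₂ + n₂·d₁)/(d₁·d₂).
n₁·d₂ = 0.25*p^2 + 1.175*p + 0.7. n₂·d₁ = 3*p + 7.5. Sum = 0.25*p^2 + 4.175*p + 8.2. d₁·d₂ = p^3 + 7.2*p^2 + 14.55*p + 7.
H(p) = (0.25*p^2 + 4.175*p + 8.2)/(p^3 + 7.2*p^2 + 14.55*p + 7)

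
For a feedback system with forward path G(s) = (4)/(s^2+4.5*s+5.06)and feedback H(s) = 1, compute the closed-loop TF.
Closed-loop T = G/(1+GH).
Numerator: G_num * H_den = 4.
Denominator: G_den * H_den + G_num * H_num = (s^2 + 4.5*s + 5.06) + (4) = s^2 + 4.5*s + 9.06.
T(s) = (4)/(s^2 + 4.5*s + 9.06)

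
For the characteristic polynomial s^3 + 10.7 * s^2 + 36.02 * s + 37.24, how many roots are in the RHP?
s^3 + 10.7*s^2 + 36.02*s + 37.24 = (s + 2)(s + 3.8)(s + 4.9). Poles: -2, -3.8, -4.9. RHP poles (Re>0): 0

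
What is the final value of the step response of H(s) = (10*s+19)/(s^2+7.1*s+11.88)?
FVT: lim_{t→∞} y(t) = lim_{s→0} s*Y(s) where Y(s) = H(s)/s.
= lim_{s→0} H(s) = H(0) = num(0)/den(0) = 19/11.88 = 1.599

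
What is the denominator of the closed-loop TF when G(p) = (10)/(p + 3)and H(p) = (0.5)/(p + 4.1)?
Characteristic poly = G_den * H_den + G_num * H_num = (p^2 + 7.1*p + 12.3) + (5) = p^2 + 7.1*p + 17.3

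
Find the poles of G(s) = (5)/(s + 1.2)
Set denominator = 0: s + 1.2 = 0 → Poles: -1.2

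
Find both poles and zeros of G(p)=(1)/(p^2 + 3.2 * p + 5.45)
Set denominator = 0: p^2 + 3.2*p + 5.45 = 0 → Poles: -1.6 + 1.7j, -1.6 - 1.7j
Numerator is a nonzero constant (1) → Zeros: none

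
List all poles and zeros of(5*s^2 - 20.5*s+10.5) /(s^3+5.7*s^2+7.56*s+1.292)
Set denominator = 0: s^3 + 5.7*s^2 + 7.56*s + 1.292 = (s + 3.8)(s + 1.7)(s + 0.2) = 0 → Poles: -0.2, -1.7, -3.8
Set numerator = 0: 5*s^2 - 20.5*s + 10.5 = 5*(s - 3.5)(s - 0.6) = 0 → Zeros: 0.6, 3.5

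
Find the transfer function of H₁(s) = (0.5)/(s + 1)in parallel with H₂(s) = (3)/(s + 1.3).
Parallel: H = H₁ + H₂ = (n₁·d₂ + n₂·d₁)/(d₁·d₂).
n₁·d₂ = 0.5*s + 0.65. n₂·d₁ = 3*s + 3. Sum = 3.5*s + 3.65. d₁·d₂ = s^2 + 2.3*s + 1.3.
H(s) = (3.5*s + 3.65)/(s^2 + 2.3*s + 1.3)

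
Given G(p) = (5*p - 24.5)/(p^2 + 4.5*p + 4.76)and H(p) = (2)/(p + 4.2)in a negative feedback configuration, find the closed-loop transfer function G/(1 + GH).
Closed-loop T = G/(1+GH).
Numerator: G_num * H_den = 5*p^2 - 3.5*p - 102.9.
Denominator: G_den * H_den + G_num * H_num = (p^3 + 8.7*p^2 + 23.66*p + 19.992) + (10*p - 49) = p^3 + 8.7*p^2 + 33.66*p - 29.008.
T(p) = (5*p^2 - 3.5*p - 102.9)/(p^3 + 8.7*p^2 + 33.66*p - 29.008)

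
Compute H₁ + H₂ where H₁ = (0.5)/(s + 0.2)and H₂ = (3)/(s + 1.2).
Parallel: H = H₁ + H₂ = (n₁·d₂ + n₂·d₁)/(d₁·d₂).
n₁·d₂ = 0.5*s + 0.6. n₂·d₁ = 3*s + 0.6. Sum = 3.5*s + 1.2. d₁·d₂ = s^2 + 1.4*s + 0.24.
H(s) = (3.5*s + 1.2)/(s^2 + 1.4*s + 0.24)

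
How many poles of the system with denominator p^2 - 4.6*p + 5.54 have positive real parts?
Poles: 2.3 + 0.5j, 2.3 - 0.5j. RHP poles (Re>0): 2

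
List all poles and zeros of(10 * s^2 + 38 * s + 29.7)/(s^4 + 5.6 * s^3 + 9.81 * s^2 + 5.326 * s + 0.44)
Set denominator = 0: s^4 + 5.6*s^3 + 9.81*s^2 + 5.326*s + 0.44 = (s + 0.1)(s + 0.8)(s + 2.5)(s + 2.2) = 0 → Poles: -0.1, -0.8, -2.2, -2.5
Set numerator = 0: 10*s^2 + 38*s + 29.7 = 10*(s + 2.7)(s + 1.1) = 0 → Zeros: -1.1, -2.7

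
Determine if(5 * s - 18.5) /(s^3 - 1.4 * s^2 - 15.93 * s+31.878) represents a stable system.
Denominator: s^3 - 1.4*s^2 - 15.93*s + 31.878 = (s - 3.3)(s - 2.3)(s + 4.2). Poles: -4.2, 2.3, 3.3. All Re(p)<0: No (unstable)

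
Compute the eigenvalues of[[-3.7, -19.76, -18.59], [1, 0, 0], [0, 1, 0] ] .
Eigenvalues solve det(λI - A) = 0.
Characteristic polynomial: λ^3 + 3.7*λ^2 + 19.76*λ + 18.59 = 0.
Factor: (λ + 1.1)(λ^2 + 2.6*λ + 16.9) = 0.
Roots: -1.1, -1.3 + 3.9j, -1.3 - 3.9j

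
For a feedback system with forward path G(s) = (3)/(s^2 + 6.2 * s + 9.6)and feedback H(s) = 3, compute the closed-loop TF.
Closed-loop T = G/(1+GH).
Numerator: G_num * H_den = 3.
Denominator: G_den * H_den + G_num * H_num = (s^2 + 6.2*s + 9.6) + (9) = s^2 + 6.2*s + 18.6.
T(s) = (3)/(s^2 + 6.2*s + 18.6)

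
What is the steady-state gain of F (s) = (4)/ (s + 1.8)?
DC gain = F(0) = num(0)/den(0) = 4/1.8 = 2.222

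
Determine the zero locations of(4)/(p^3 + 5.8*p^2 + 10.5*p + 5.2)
Numerator is a nonzero constant (4) → Zeros: none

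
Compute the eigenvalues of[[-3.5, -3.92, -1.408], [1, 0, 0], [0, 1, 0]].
Eigenvalues solve det(λI - A) = 0.
Characteristic polynomial: λ^3 + 3.5*λ^2 + 3.92*λ + 1.408 = 0.
Factor: (λ + 1.6)(λ + 0.8)(λ + 1.1) = 0.
Roots: -0.8, -1.1, -1.6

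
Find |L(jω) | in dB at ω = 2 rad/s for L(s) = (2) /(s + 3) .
Substitute s = j*2: L(j2) = 0.461538 - 0.307692j.
|L(j2)| = sqrt(Re² + Im²) = 0.5547.
20*log₁₀(0.5547) = -5.12 dB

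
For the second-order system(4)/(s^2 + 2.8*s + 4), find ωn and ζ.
Standard form: ωn²/(s²+2ζωn·s+ωn²).
const=4=ωn² → ωn=2, s coeff=2.8=2ζωn → ζ=0.7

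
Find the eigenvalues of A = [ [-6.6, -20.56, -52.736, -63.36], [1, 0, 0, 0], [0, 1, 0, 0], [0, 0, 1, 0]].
Eigenvalues solve det(λI - A) = 0.
Characteristic polynomial: λ^4 + 6.6*λ^3 + 20.56*λ^2 + 52.736*λ + 63.36 = 0.
Factor: (λ + 2.2)(λ + 3.6)(λ^2 + 0.8*λ + 8) = 0.
Roots: -0.4 + 2.8j, -0.4 - 2.8j, -2.2, -3.6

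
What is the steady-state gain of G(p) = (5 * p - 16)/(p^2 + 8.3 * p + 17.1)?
DC gain = G(0) = num(0)/den(0) = -16/17.1 = -0.9357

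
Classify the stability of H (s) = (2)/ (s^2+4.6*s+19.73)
Denominator: s^2 + 4.6*s + 19.73. Poles: -2.3 + 3.8j, -2.3 - 3.8j. Stable (all poles in LHP)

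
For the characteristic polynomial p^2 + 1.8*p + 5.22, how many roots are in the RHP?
Poles: -0.9 + 2.1j, -0.9 - 2.1j. RHP poles (Re>0): 0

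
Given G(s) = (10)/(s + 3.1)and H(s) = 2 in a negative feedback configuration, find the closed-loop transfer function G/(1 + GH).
Closed-loop T = G/(1+GH).
Numerator: G_num * H_den = 10.
Denominator: G_den * H_den + G_num * H_num = (s + 3.1) + (20) = s + 23.1.
T(s) = (10)/(s + 23.1)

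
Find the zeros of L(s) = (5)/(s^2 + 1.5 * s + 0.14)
Numerator is a nonzero constant (5) → Zeros: none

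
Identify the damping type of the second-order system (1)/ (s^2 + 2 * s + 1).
Standard form: ωn²/(s²+2ζωn·s+ωn²) gives ωn=1, ζ=1.
Critically damped (ζ = 1)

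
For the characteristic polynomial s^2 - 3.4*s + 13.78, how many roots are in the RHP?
Poles: 1.7 + 3.3j, 1.7 - 3.3j. RHP poles (Re>0): 2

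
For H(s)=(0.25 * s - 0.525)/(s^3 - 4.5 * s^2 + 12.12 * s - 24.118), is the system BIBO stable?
Denominator: s^3 - 4.5*s^2 + 12.12*s - 24.118 = (s - 3.1)(s^2 - 1.4*s + 7.78). Poles: 0.7 + 2.7j, 0.7 - 2.7j, 3.1. All Re(p)<0: No (unstable)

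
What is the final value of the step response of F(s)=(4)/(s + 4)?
FVT: lim_{t→∞} y(t) = lim_{s→0} s*Y(s) where Y(s) = F(s)/s.
= lim_{s→0} F(s) = F(0) = num(0)/den(0) = 4/4 = 1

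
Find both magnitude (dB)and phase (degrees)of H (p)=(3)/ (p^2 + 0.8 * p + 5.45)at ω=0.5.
Substitute p = j*0.5: H(j0.5) = 0.573529 - 0.0441176j.
|H| = 20*log₁₀(sqrt(Re²+Im²)) = -4.80 dB.
∠H = atan2(Im, Re) = -4.40°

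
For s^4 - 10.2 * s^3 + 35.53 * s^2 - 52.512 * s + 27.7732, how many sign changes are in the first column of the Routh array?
Routh array:
s^4: [1, 35.53, 27.7732]; s^3: [-10.2, -52.512]; s^2: [30.3818, 27.7732]; s^1: [-43.1878]; s^0: [27.7732]
First column: [1, -10.2, 30.3818, -43.1878, 27.7732]. Sign changes = 4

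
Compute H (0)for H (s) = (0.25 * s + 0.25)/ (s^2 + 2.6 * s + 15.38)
DC gain = H(0) = num(0)/den(0) = 0.25/15.38 = 0.01625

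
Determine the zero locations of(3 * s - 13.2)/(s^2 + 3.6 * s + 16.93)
Set numerator = 0: 3*s - 13.2 = 0 → Zeros: 4.4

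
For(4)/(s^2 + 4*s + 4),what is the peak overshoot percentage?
Standard form: ωn²/(s²+2ζωn·s+ωn²) → ωn = 2, ζ = 1.
ζ ≥ 1, so the response is non-oscillatory: peak overshoot = 0%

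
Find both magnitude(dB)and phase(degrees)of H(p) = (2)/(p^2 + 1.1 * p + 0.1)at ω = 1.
Substitute p = j*1: H(j1) = -0.891089 - 1.08911j.
|H| = 20*log₁₀(sqrt(Re²+Im²)) = 2.97 dB.
∠H = atan2(Im, Re) = -129.29°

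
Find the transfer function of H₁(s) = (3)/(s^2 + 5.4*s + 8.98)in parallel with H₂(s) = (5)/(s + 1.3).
Parallel: H = H₁ + H₂ = (n₁·d₂ + n₂·d₁)/(d₁·d₂).
n₁·d₂ = 3*s + 3.9. n₂·d₁ = 5*s^2 + 27*s + 44.9. Sum = 5*s^2 + 30*s + 48.8. d₁·d₂ = s^3 + 6.7*s^2 + 16*s + 11.674.
H(s) = (5*s^2 + 30*s + 48.8)/(s^3 + 6.7*s^2 + 16*s + 11.674)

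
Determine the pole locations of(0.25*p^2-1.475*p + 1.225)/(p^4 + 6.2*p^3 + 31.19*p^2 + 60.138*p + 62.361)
Set denominator = 0: p^4 + 6.2*p^3 + 31.19*p^2 + 60.138*p + 62.361 = (p^2 + 2.6*p + 3.38)(p^2 + 3.6*p + 18.45) = 0 → Poles: -1.3 + 1.3j, -1.3 - 1.3j, -1.8 + 3.9j, -1.8 - 3.9j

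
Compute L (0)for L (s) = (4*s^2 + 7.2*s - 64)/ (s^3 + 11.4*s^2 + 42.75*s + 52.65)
DC gain = L(0) = num(0)/den(0) = -64/52.65 = -1.216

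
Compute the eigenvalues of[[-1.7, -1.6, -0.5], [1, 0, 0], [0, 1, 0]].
Eigenvalues solve det(λI - A) = 0.
Characteristic polynomial: λ^3 + 1.7*λ^2 + 1.6*λ + 0.5 = 0.
Factor: (λ + 0.5)(λ^2 + 1.2*λ + 1) = 0.
Roots: -0.5, -0.6 + 0.8j, -0.6 - 0.8j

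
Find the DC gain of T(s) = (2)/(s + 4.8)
DC gain = T(0) = num(0)/den(0) = 2/4.8 = 0.4167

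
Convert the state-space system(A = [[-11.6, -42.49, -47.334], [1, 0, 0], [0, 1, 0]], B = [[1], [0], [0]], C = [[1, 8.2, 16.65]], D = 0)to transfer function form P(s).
P(s) = C(sI - A)⁻¹B + D.
Characteristic polynomial det(sI - A) = s^3 + 11.6*s^2 + 42.49*s + 47.334.
Numerator from C·adj(sI-A)·B + D·det(sI-A) = s^2 + 8.2*s + 16.65.
P(s) = (s^2 + 8.2*s + 16.65)/(s^3 + 11.6*s^2 + 42.49*s + 47.334)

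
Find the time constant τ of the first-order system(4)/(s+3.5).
First-order system: τ = -1/pole. Pole = -3.5. τ = -1/(-3.5) = 0.2857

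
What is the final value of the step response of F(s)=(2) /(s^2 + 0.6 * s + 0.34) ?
FVT: lim_{t→∞} y(t) = lim_{s→0} s*Y(s) where Y(s) = F(s)/s.
= lim_{s→0} F(s) = F(0) = num(0)/den(0) = 2/0.34 = 5.882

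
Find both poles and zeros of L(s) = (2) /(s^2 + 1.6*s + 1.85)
Set denominator = 0: s^2 + 1.6*s + 1.85 = 0 → Poles: -0.8 + 1.1j, -0.8 - 1.1j
Numerator is a nonzero constant (2) → Zeros: none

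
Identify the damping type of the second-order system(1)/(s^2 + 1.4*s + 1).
Standard form: ωn²/(s²+2ζωn·s+ωn²) gives ωn=1, ζ=0.7.
Underdamped (ζ = 0.7 < 1)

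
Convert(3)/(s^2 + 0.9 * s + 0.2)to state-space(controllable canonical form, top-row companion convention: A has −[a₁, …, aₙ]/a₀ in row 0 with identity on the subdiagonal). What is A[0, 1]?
Reachable canonical form for den = s^2 + 0.9*s + 0.2: top row of A = -[a₁,a₂,...,aₙ]/a₀, ones on the subdiagonal, zeros elsewhere.
A = [[-0.9, -0.2], [1, 0]].
A[0,1] = -0.2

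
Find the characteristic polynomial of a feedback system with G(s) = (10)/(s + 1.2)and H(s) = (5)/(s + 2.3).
Characteristic poly = G_den * H_den + G_num * H_num = (s^2 + 3.5*s + 2.76) + (50) = s^2 + 3.5*s + 52.76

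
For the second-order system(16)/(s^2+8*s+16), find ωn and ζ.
Standard form: ωn²/(s²+2ζωn·s+ωn²).
const=16=ωn² → ωn=4, s coeff=8=2ζωn → ζ=1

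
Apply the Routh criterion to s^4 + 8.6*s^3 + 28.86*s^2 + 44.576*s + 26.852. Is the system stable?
Routh array:
s^4: [1, 28.86, 26.852]; s^3: [8.6, 44.576]; s^2: [23.6767, 26.852]; s^1: [34.8227]; s^0: [26.852]
First column: [1, 8.6, 23.6767, 34.8227, 26.852]. Sign changes = 0.
Yes, stable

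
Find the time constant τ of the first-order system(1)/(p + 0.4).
First-order system: τ = -1/pole. Pole = -0.4. τ = -1/(-0.4) = 2.5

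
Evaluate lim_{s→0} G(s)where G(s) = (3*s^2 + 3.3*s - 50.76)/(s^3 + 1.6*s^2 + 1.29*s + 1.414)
DC gain = G(0) = num(0)/den(0) = -50.76/1.414 = -35.9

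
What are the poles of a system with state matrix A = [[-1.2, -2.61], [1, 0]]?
Eigenvalues solve det(λI - A) = 0.
Characteristic polynomial: λ^2 + 1.2*λ + 2.61 = 0.
Roots: -0.6 + 1.5j, -0.6 - 1.5j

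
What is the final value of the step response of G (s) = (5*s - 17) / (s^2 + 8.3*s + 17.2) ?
FVT: lim_{t→∞} y(t) = lim_{s→0} s*Y(s) where Y(s) = G(s)/s.
= lim_{s→0} G(s) = G(0) = num(0)/den(0) = -17/17.2 = -0.9884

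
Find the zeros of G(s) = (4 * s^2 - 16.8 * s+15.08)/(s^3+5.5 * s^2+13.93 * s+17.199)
Set numerator = 0: 4*s^2 - 16.8*s + 15.08 = 4*(s - 2.9)(s - 1.3) = 0 → Zeros: 1.3, 2.9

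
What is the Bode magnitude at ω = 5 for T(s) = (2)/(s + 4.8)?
Substitute s = j*5: T(j5) = 0.199833 - 0.20816j.
|T(j5)| = sqrt(Re² + Im²) = 0.2886.
20*log₁₀(0.2886) = -10.80 dB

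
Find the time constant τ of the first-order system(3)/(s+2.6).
First-order system: τ = -1/pole. Pole = -2.6. τ = -1/(-2.6) = 0.3846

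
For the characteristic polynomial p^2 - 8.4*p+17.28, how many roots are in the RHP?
p^2 - 8.4*p + 17.28 = (p - 3.6)(p - 4.8). Poles: 3.6, 4.8. RHP poles (Re>0): 2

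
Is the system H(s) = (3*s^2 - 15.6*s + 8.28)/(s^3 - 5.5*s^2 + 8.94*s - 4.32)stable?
Denominator: s^3 - 5.5*s^2 + 8.94*s - 4.32 = (s - 3)(s - 0.9)(s - 1.6). Poles: 0.9, 1.6, 3. All Re(p)<0: No (unstable)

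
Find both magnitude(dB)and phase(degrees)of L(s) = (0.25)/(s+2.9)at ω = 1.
Substitute s = j*1: L(j1) = 0.0770457 - 0.0265675j.
|L| = 20*log₁₀(sqrt(Re²+Im²)) = -21.78 dB.
∠L = atan2(Im, Re) = -19.03°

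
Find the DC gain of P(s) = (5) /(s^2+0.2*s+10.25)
DC gain = P(0) = num(0)/den(0) = 5/10.25 = 0.4878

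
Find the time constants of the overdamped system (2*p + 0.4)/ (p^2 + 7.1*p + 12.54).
Overdamped: real poles at -3.3, -3.8. τ = -1/pole → τ₁ = 0.303, τ₂ = 0.2632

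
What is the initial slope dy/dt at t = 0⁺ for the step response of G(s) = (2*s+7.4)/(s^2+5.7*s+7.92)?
IVT: y'(0⁺) = lim_{s→∞} s²·Y(s) = lim_{s→∞} s·G(s).
deg(num) = 1, deg(den) = 2, relative degree = 1, so s·G(s) → (leading num)/(leading den) = 2/1 = 2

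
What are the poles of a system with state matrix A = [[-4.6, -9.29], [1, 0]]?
Eigenvalues solve det(λI - A) = 0.
Characteristic polynomial: λ^2 + 4.6*λ + 9.29 = 0.
Roots: -2.3 + 2j, -2.3 - 2j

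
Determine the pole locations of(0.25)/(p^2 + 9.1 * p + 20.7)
Set denominator = 0: p^2 + 9.1*p + 20.7 = (p + 4.5)(p + 4.6) = 0 → Poles: -4.5, -4.6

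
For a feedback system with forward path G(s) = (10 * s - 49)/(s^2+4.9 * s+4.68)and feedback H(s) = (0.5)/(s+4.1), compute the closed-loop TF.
Closed-loop T = G/(1+GH).
Numerator: G_num * H_den = 10*s^2 - 8*s - 200.9.
Denominator: G_den * H_den + G_num * H_num = (s^3 + 9*s^2 + 24.77*s + 19.188) + (5*s - 24.5) = s^3 + 9*s^2 + 29.77*s - 5.312.
T(s) = (10*s^2 - 8*s - 200.9)/(s^3 + 9*s^2 + 29.77*s - 5.312)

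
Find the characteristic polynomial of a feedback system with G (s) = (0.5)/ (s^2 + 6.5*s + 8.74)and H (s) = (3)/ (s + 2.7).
Characteristic poly = G_den * H_den + G_num * H_num = (s^3 + 9.2*s^2 + 26.29*s + 23.598) + (1.5) = s^3 + 9.2*s^2 + 26.29*s + 25.098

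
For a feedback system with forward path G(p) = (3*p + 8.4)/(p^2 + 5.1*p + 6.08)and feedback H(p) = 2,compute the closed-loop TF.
Closed-loop T = G/(1+GH).
Numerator: G_num * H_den = 3*p + 8.4.
Denominator: G_den * H_den + G_num * H_num = (p^2 + 5.1*p + 6.08) + (6*p + 16.8) = p^2 + 11.1*p + 22.88.
T(p) = (3*p + 8.4)/(p^2 + 11.1*p + 22.88)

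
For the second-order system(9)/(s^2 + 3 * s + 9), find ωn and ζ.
Standard form: ωn²/(s²+2ζωn·s+ωn²).
const=9=ωn² → ωn=3, s coeff=3=2ζωn → ζ=0.5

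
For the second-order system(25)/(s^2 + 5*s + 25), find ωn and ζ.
Standard form: ωn²/(s²+2ζωn·s+ωn²).
const=25=ωn² → ωn=5, s coeff=5=2ζωn → ζ=0.5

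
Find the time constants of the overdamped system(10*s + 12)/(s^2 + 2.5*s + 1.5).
Overdamped: real poles at -1, -1.5. τ = -1/pole → τ₁ = 1, τ₂ = 0.6667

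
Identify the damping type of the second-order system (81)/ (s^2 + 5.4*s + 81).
Standard form: ωn²/(s²+2ζωn·s+ωn²) gives ωn=9, ζ=0.3.
Underdamped (ζ = 0.3 < 1)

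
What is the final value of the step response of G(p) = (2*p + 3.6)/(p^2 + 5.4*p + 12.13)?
FVT: lim_{t→∞} y(t) = lim_{p→0} p*Y(p) where Y(p) = G(p)/p.
= lim_{p→0} G(p) = G(0) = num(0)/den(0) = 3.6/12.13 = 0.2968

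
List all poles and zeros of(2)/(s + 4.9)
Set denominator = 0: s + 4.9 = 0 → Poles: -4.9
Numerator is a nonzero constant (2) → Zeros: none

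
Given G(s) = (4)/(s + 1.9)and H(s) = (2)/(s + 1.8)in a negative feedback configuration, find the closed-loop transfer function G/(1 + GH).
Closed-loop T = G/(1+GH).
Numerator: G_num * H_den = 4*s + 7.2.
Denominator: G_den * H_den + G_num * H_num = (s^2 + 3.7*s + 3.42) + (8) = s^2 + 3.7*s + 11.42.
T(s) = (4*s + 7.2)/(s^2 + 3.7*s + 11.42)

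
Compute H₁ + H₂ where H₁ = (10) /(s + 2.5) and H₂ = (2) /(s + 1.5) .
Parallel: H = H₁ + H₂ = (n₁·d₂ + n₂·d₁)/(d₁·d₂).
n₁·d₂ = 10*s + 15. n₂·d₁ = 2*s + 5. Sum = 12*s + 20. d₁·d₂ = s^2 + 4*s + 3.75.
H(s) = (12*s + 20)/(s^2 + 4*s + 3.75)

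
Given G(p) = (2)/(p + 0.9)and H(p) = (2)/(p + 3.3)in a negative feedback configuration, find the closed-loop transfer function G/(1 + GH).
Closed-loop T = G/(1+GH).
Numerator: G_num * H_den = 2*p + 6.6.
Denominator: G_den * H_den + G_num * H_num = (p^2 + 4.2*p + 2.97) + (4) = p^2 + 4.2*p + 6.97.
T(p) = (2*p + 6.6)/(p^2 + 4.2*p + 6.97)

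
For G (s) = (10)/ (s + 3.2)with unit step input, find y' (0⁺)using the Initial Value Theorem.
IVT: y'(0⁺) = lim_{s→∞} s²·Y(s) = lim_{s→∞} s·G(s).
deg(num) = 0, deg(den) = 1, relative degree = 1, so s·G(s) → (leading num)/(leading den) = 10/1 = 10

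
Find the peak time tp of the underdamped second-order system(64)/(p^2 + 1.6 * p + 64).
Standard form: ωn²/(p²+2ζωn·p+ωn²) → ωn = 8, ζ = 0.1.
ωd = ωn·√(1-ζ²) = 8·√(1-0.1²) = 7.96.
tp = π/ωd = π/7.96 = 0.3947 s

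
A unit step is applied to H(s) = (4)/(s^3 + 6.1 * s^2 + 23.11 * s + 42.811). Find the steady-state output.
FVT: lim_{t→∞} y(t) = lim_{s→0} s*Y(s) where Y(s) = H(s)/s.
= lim_{s→0} H(s) = H(0) = num(0)/den(0) = 4/42.811 = 0.09343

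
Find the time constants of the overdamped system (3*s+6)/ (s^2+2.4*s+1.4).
Overdamped: real poles at -1, -1.4. τ = -1/pole → τ₁ = 1, τ₂ = 0.7143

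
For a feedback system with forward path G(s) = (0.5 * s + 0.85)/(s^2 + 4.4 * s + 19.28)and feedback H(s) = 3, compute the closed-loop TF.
Closed-loop T = G/(1+GH).
Numerator: G_num * H_den = 0.5*s + 0.85.
Denominator: G_den * H_den + G_num * H_num = (s^2 + 4.4*s + 19.28) + (1.5*s + 2.55) = s^2 + 5.9*s + 21.83.
T(s) = (0.5*s + 0.85)/(s^2 + 5.9*s + 21.83)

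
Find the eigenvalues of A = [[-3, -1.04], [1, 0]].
Eigenvalues solve det(λI - A) = 0.
Characteristic polynomial: λ^2 + 3*λ + 1.04 = 0.
Factor: (λ + 0.4)(λ + 2.6) = 0.
Roots: -0.4, -2.6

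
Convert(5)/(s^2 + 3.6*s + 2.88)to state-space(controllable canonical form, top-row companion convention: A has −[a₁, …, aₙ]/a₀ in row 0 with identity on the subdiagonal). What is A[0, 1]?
Reachable canonical form for den = s^2 + 3.6*s + 2.88: top row of A = -[a₁,a₂,...,aₙ]/a₀, ones on the subdiagonal, zeros elsewhere.
A = [[-3.6, -2.88], [1, 0]].
A[0,1] = -2.88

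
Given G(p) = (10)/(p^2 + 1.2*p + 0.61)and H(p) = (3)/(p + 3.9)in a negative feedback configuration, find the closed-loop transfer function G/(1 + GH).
Closed-loop T = G/(1+GH).
Numerator: G_num * H_den = 10*p + 39.
Denominator: G_den * H_den + G_num * H_num = (p^3 + 5.1*p^2 + 5.29*p + 2.379) + (30) = p^3 + 5.1*p^2 + 5.29*p + 32.379.
T(p) = (10*p + 39)/(p^3 + 5.1*p^2 + 5.29*p + 32.379)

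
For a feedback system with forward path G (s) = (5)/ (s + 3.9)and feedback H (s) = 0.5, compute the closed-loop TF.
Closed-loop T = G/(1+GH).
Numerator: G_num * H_den = 5.
Denominator: G_den * H_den + G_num * H_num = (s + 3.9) + (2.5) = s + 6.4.
T(s) = (5)/(s + 6.4)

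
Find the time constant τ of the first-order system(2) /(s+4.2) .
First-order system: τ = -1/pole. Pole = -4.2. τ = -1/(-4.2) = 0.2381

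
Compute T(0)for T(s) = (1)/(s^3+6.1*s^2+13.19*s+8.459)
DC gain = T(0) = num(0)/den(0) = 1/8.459 = 0.1182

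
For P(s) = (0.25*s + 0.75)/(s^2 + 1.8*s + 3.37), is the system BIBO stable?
Denominator: s^2 + 1.8*s + 3.37. Poles: -0.9 + 1.6j, -0.9 - 1.6j. All Re(p)<0: Yes (stable)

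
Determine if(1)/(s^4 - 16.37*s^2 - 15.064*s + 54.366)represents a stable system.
Denominator: s^4 - 16.37*s^2 - 15.064*s + 54.366 = (s - 4.1)(s - 1.5)(s^2 + 5.6*s + 8.84). Poles: -2.8 + 1j, -2.8 - 1j, 1.5, 4.1. All Re(p)<0: No (unstable)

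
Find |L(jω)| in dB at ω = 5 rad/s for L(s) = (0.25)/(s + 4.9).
Substitute s = j*5: L(j5) = 0.0249949 - 0.025505j.
|L(j5)| = sqrt(Re² + Im²) = 0.03571.
20*log₁₀(0.03571) = -28.94 dB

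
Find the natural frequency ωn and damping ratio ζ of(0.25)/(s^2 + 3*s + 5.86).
Underdamped: complex pole -1.5 + 1.9j. ωn = |pole| = 2.421, ζ = -Re(pole)/ωn = 0.6196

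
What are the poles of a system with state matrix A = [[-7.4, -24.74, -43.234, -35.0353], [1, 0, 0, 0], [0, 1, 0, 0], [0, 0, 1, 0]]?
Eigenvalues solve det(λI - A) = 0.
Characteristic polynomial: λ^4 + 7.4*λ^3 + 24.74*λ^2 + 43.234*λ + 35.0353 = 0.
Factor: (λ^2 + 2.8*λ + 5.57)(λ^2 + 4.6*λ + 6.29) = 0.
Roots: -1.4 + 1.9j, -1.4 - 1.9j, -2.3 + 1j, -2.3 - 1j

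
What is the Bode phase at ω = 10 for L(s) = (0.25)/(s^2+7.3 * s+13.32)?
Substitute s = j*10: L(j10) = -0.00168738 - 0.00142107j.
∠L(j10) = atan2(Im, Re) = atan2(-0.00142107, -0.00168738) = -139.90°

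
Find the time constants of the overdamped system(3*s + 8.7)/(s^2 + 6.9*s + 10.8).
Overdamped: real poles at -4.5, -2.4. τ = -1/pole → τ₁ = 0.2222, τ₂ = 0.4167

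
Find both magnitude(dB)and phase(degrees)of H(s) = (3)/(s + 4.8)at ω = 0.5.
Substitute s = j*0.5: H(j0.5) = 0.618291 - 0.0644053j.
|H| = 20*log₁₀(sqrt(Re²+Im²)) = -4.13 dB.
∠H = atan2(Im, Re) = -5.95°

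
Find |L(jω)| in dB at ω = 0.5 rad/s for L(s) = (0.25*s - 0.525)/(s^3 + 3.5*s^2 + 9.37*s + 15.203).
Substitute s = j*0.5: L(j0.5) = -0.0307504 + 0.0185107j.
|L(j0.5)| = sqrt(Re² + Im²) = 0.03589.
20*log₁₀(0.03589) = -28.90 dB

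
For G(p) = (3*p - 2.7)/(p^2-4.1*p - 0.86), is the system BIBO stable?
Denominator: p^2 - 4.1*p - 0.86 = (p - 4.3)(p + 0.2). Poles: -0.2, 4.3. All Re(p)<0: No (unstable)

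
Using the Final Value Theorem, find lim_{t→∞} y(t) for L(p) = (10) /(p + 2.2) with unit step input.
FVT: lim_{t→∞} y(t) = lim_{p→0} p*Y(p) where Y(p) = L(p)/p.
= lim_{p→0} L(p) = L(0) = num(0)/den(0) = 10/2.2 = 4.545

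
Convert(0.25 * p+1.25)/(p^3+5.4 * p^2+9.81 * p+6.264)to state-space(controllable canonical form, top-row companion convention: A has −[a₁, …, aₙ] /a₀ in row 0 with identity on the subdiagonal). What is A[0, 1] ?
Reachable canonical form for den = p^3 + 5.4*p^2 + 9.81*p + 6.264: top row of A = -[a₁,a₂,...,aₙ]/a₀, ones on the subdiagonal, zeros elsewhere.
A = [[-5.4, -9.81, -6.264], [1, 0, 0], [0, 1, 0]].
A[0,1] = -9.81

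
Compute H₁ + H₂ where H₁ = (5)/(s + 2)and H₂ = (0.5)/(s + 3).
Parallel: H = H₁ + H₂ = (n₁·d₂ + n₂·d₁)/(d₁·d₂).
n₁·d₂ = 5*s + 15. n₂·d₁ = 0.5*s + 1. Sum = 5.5*s + 16. d₁·d₂ = s^2 + 5*s + 6.
H(s) = (5.5*s + 16)/(s^2 + 5*s + 6)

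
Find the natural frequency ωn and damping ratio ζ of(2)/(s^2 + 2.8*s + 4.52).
Underdamped: complex pole -1.4 + 1.6j. ωn = |pole| = 2.126, ζ = -Re(pole)/ωn = 0.6585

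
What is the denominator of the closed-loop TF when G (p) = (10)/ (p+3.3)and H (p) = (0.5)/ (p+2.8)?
Characteristic poly = G_den * H_den + G_num * H_num = (p^2 + 6.1*p + 9.24) + (5) = p^2 + 6.1*p + 14.24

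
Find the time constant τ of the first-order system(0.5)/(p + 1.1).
First-order system: τ = -1/pole. Pole = -1.1. τ = -1/(-1.1) = 0.9091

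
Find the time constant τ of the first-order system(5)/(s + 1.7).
First-order system: τ = -1/pole. Pole = -1.7. τ = -1/(-1.7) = 0.5882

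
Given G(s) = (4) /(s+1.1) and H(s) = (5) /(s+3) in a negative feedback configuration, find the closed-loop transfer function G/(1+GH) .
Closed-loop T = G/(1+GH).
Numerator: G_num * H_den = 4*s + 12.
Denominator: G_den * H_den + G_num * H_num = (s^2 + 4.1*s + 3.3) + (20) = s^2 + 4.1*s + 23.3.
T(s) = (4*s + 12)/(s^2 + 4.1*s + 23.3)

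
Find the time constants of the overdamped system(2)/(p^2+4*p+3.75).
Overdamped: real poles at -2.5, -1.5. τ = -1/pole → τ₁ = 0.4, τ₂ = 0.6667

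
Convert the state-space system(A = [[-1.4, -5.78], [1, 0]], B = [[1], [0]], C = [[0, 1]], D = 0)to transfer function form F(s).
F(s) = C(sI - A)⁻¹B + D.
Characteristic polynomial det(sI - A) = s^2 + 1.4*s + 5.78.
Numerator from C·adj(sI-A)·B + D·det(sI-A) = 1.
F(s) = (1)/(s^2 + 1.4*s + 5.78)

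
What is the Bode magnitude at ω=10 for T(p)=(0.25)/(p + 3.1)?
Substitute p = j*10: T(j10) = 0.00707052 - 0.0228081j.
|T(j10)| = sqrt(Re² + Im²) = 0.02388.
20*log₁₀(0.02388) = -32.44 dB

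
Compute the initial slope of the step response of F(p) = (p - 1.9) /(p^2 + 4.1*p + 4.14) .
IVT: y'(0⁺) = lim_{p→∞} p²·Y(p) = lim_{p→∞} p·F(p).
deg(num) = 1, deg(den) = 2, relative degree = 1, so p·F(p) → (leading num)/(leading den) = 1/1 = 1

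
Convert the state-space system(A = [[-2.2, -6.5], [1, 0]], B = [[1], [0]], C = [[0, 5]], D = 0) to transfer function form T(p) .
T(p) = C(pI - A)⁻¹B + D.
Characteristic polynomial det(pI - A) = p^2 + 2.2*p + 6.5.
Numerator from C·adj(pI-A)·B + D·det(pI-A) = 5.
T(p) = (5)/(p^2 + 2.2*p + 6.5)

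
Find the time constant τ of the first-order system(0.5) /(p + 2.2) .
First-order system: τ = -1/pole. Pole = -2.2. τ = -1/(-2.2) = 0.4545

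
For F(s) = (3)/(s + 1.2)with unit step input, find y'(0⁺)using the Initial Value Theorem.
IVT: y'(0⁺) = lim_{s→∞} s²·Y(s) = lim_{s→∞} s·F(s).
deg(num) = 0, deg(den) = 1, relative degree = 1, so s·F(s) → (leading num)/(leading den) = 3/1 = 3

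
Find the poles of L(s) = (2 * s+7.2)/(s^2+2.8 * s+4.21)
Set denominator = 0: s^2 + 2.8*s + 4.21 = 0 → Poles: -1.4 + 1.5j, -1.4 - 1.5j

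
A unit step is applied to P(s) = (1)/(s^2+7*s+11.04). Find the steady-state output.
FVT: lim_{t→∞} y(t) = lim_{s→0} s*Y(s) where Y(s) = P(s)/s.
= lim_{s→0} P(s) = P(0) = num(0)/den(0) = 1/11.04 = 0.09058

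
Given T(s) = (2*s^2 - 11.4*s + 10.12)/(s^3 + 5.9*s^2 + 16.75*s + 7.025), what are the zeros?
Set numerator = 0: 2*s^2 - 11.4*s + 10.12 = 2*(s - 4.6)(s - 1.1) = 0 → Zeros: 1.1, 4.6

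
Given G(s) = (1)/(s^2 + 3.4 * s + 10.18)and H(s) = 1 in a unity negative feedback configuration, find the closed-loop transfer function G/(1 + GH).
Closed-loop T = G/(1+GH).
Numerator: G_num * H_den = 1.
Denominator: G_den * H_den + G_num * H_num = (s^2 + 3.4*s + 10.18) + (1) = s^2 + 3.4*s + 11.18.
T(s) = (1)/(s^2 + 3.4*s + 11.18)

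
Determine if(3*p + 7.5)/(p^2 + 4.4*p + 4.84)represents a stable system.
Denominator: p^2 + 4.4*p + 4.84 = (p + 2.2)(p + 2.2). Poles: -2.2, -2.2. All Re(p)<0: Yes (stable)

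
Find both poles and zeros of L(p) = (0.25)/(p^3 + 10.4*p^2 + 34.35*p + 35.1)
Set denominator = 0: p^3 + 10.4*p^2 + 34.35*p + 35.1 = (p + 4.5)(p + 3.9)(p + 2) = 0 → Poles: -2, -3.9, -4.5
Numerator is a nonzero constant (0.25) → Zeros: none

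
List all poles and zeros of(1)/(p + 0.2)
Set denominator = 0: p + 0.2 = 0 → Poles: -0.2
Numerator is a nonzero constant (1) → Zeros: none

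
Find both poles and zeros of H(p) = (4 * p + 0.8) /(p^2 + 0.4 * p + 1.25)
Set denominator = 0: p^2 + 0.4*p + 1.25 = 0 → Poles: -0.2 + 1.1j, -0.2 - 1.1j
Set numerator = 0: 4*p + 0.8 = 0 → Zeros: -0.2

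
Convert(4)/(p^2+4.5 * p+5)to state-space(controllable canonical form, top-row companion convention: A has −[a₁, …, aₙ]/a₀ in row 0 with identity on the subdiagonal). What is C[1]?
Reachable canonical form: C = numerator coefficients (right-aligned, zero-padded to length n).
num = 4, C = [[0, 4]].
C[1] = 4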